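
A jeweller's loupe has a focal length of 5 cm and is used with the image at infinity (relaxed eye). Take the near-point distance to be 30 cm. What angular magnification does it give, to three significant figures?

6.00

M = D/f = 30/5 = 6.000.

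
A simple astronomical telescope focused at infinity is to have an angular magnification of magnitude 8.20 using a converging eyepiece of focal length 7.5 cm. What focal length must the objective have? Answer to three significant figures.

|M| = f_obj/|f_eye|, so f_obj = |M| x |f_eye| = 8.2 x 7.5 = 61.500 cm.

61.5 cm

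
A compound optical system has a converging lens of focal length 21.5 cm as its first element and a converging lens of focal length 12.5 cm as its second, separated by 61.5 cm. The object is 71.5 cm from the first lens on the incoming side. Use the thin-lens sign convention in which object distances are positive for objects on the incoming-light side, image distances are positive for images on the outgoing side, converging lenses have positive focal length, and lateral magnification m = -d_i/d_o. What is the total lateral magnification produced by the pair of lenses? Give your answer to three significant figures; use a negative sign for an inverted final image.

0.294

Applying the thin-lens equation to the first lens, 1/21.5 = 1/71.5 + 1/d_i1, which gives d_i1 = 30.745 cm.
Its lateral magnification is m_1 = -d_i1/d_o1 = -(30.745)/71.5 = -0.4300.
That image sits 30.755 cm in front of the second lens, so d_o2 = 30.755 cm.
Applying the thin-lens equation again with f_2 = 12.5 cm and d_o2 = 30.755 cm gives d_i2 = 21.059 cm.
m_2 = -(21.059)/(30.755) = -0.6847.
Overall magnification: m = m_1 m_2 = 0.2944.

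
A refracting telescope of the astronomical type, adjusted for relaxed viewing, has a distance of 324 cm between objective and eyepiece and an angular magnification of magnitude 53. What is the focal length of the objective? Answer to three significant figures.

318 cm

In normal adjustment the tube length equals f_obj + f_eye and |M| = f_obj/f_eye.
So f_obj = 53 f_eye and 53 f_eye + f_eye = 324 cm, giving f_eye = 324/54 = 6.000 cm and f_obj = 318.000 cm.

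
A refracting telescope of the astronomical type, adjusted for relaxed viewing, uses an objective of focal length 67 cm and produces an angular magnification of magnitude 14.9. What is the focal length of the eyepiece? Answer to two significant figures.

|M| = f_obj/f_eye, so f_eye = f_obj/|M| = 67/14.9 = 4.497 cm.

4.5 cm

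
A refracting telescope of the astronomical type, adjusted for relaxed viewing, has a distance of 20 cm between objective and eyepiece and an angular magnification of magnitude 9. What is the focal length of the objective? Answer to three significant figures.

In normal adjustment the tube length equals f_obj + f_eye and |M| = f_obj/f_eye.
So f_obj = 9 f_eye and 9 f_eye + f_eye = 20 cm, giving f_eye = 20/10 = 2.000 cm and f_obj = 18.000 cm.

18.0 cm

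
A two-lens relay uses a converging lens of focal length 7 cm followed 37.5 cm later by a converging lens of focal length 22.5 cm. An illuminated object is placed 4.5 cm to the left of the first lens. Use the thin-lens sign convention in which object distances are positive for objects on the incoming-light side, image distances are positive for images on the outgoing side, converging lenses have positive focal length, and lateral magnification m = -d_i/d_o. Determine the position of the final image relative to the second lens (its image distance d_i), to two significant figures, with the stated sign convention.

41 cm

Applying the thin-lens equation to the first lens, 1/7 = 1/4.5 + 1/d_i1, which gives d_i1 = -12.600 cm.
With d_i1 < 0 the first image is virtual and lies on the object side; the object distance for lens 2 is d_o2 = 37.5 - (-12.600) = 50.100 cm.
Applying the thin-lens equation again with f_2 = 22.5 cm and d_o2 = 50.100 cm gives d_i2 = 40.842 cm.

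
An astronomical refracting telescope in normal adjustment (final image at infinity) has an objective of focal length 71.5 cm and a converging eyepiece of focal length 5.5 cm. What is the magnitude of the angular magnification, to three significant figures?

|M| = f_obj/|f_eye| = 71.5/5.5 = 13.000.

13.0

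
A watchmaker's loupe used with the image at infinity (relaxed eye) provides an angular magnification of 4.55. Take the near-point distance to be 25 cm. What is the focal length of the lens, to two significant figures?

For the image at infinity, M = D/f.
f = D/M = 25/4.55 = 5.495 cm.

5.5 cm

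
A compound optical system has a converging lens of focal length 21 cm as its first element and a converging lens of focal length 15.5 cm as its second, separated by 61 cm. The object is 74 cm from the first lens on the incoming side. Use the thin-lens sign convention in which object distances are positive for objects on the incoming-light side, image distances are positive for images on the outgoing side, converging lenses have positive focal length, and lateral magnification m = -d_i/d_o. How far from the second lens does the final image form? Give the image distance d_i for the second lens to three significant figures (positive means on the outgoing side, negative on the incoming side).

First lens: d_i1 = 1/(1/21 - 1/74) = 29.321 cm.
Object distance for lens 2: d_o2 = 61 - 29.321 = 31.679 cm.
Second lens: d_i2 = 1/(1/15.5 - 1/(31.679)) = 30.349 cm.

30.3 cm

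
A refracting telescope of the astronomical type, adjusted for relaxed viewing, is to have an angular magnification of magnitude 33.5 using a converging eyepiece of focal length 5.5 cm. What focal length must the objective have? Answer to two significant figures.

180 cm

|M| = f_obj/|f_eye|, so f_obj = |M| x |f_eye| = 33.5 x 5.5 = 184.250 cm.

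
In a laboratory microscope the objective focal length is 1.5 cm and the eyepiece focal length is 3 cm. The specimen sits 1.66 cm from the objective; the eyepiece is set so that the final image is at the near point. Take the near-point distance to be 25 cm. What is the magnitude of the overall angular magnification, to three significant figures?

Objective: 1/d_i = 1/f_obj - 1/d_o = 1/1.5 - 1/1.66 = 0.06426 cm^-1, so d_i = 15.563 cm.
m_obj = -d_i/d_o = -15.563/1.66 = -9.375.
Eyepiece angular magnification (image at near point): M_eye = 1 + D/f_e = 1 + 25/3 = 9.333.
Overall M = m_obj x M_eye = (-9.375)(9.333) = -87.50.
|M| = 87.50.

87.5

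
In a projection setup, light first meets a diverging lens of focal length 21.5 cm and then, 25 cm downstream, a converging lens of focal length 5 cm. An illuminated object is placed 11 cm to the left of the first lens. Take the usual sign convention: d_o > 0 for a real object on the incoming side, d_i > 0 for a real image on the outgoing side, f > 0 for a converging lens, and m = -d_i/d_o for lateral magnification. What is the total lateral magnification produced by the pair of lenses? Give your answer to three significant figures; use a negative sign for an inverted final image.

-0.121

First lens: d_i1 = 1/(1/(-21.5) - 1/11) = -7.277 cm.
m_1 = -(-7.277)/11 = 0.6615.
With d_i1 < 0 the first image is virtual and lies on the object side; the object distance for lens 2 is d_o2 = 25 - (-7.277) = 32.277 cm.
Second lens: d_i2 = 1/(1/5 - 1/(32.277)) = 5.917 cm.
m_2 = -(5.917)/(32.277) = -0.1833.
Total m = m_1 x m_2 = (0.6615)(-0.1833) = -0.1213.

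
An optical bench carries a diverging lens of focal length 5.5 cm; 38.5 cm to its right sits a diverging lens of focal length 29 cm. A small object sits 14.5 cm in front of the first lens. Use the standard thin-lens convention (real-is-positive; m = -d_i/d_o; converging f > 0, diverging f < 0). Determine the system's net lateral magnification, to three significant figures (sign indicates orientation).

0.112

Applying the thin-lens equation to the first lens, 1/(-5.5) = 1/14.5 + 1/d_i1, which gives d_i1 = -3.988 cm.
Its lateral magnification is m_1 = -d_i1/d_o1 = -(-3.988)/14.5 = 0.2750.
The intermediate image is virtual, 3.988 cm to the left of lens 1, so d_o2 = L - d_i1 = 38.5 - (-3.988) = 42.487 cm.
Applying the thin-lens equation again with f_2 = -29 cm and d_o2 = 42.487 cm gives d_i2 = -17.236 cm.
m_2 = -(-17.236)/(42.487) = 0.4057.
Overall magnification: m = m_1 m_2 = 0.1116.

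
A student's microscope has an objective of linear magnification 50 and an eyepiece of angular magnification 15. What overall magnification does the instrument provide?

750

The overall magnification of a compound microscope is the product of the objective and eyepiece magnifications:
M = M_obj x M_eye = 50 x 15 = 750.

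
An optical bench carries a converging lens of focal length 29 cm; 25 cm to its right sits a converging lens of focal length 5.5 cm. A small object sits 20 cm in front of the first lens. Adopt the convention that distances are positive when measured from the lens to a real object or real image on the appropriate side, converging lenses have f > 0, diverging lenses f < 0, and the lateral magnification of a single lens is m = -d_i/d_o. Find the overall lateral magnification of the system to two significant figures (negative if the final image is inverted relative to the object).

-0.21

First lens: d_i1 = 1/(1/29 - 1/20) = -64.444 cm.
m_1 = -(-64.444)/20 = 3.2222.
With d_i1 < 0 the first image is virtual and lies on the object side; the object distance for lens 2 is d_o2 = 25 - (-64.444) = 89.444 cm.
Second lens: d_i2 = 1/(1/5.5 - 1/(89.444)) = 5.860 cm.
m_2 = -(5.860)/(89.444) = -0.0655.
Overall magnification: m = m_1 m_2 = -0.2111.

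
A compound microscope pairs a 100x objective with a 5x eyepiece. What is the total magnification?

The overall magnification of a compound microscope is the product of the objective and eyepiece magnifications:
M = M_obj x M_eye = 100 x 5 = 500.

500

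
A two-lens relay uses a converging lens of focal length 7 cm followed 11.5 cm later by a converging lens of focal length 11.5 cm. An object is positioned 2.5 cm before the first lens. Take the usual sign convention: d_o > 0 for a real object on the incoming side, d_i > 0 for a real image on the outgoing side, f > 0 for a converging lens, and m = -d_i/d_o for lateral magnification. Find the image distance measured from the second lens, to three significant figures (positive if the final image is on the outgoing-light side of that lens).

First lens: d_i1 = 1/(1/7 - 1/2.5) = -3.889 cm.
With d_i1 < 0 the first image is virtual and lies on the object side; the object distance for lens 2 is d_o2 = 11.5 - (-3.889) = 15.389 cm.
Second lens: d_i2 = 1/(1/11.5 - 1/(15.389)) = 45.507 cm.

45.5 cm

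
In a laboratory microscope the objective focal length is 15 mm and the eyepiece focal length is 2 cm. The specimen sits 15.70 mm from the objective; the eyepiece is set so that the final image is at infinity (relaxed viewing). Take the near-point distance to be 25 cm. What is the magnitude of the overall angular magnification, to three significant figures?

Convert to cm: f_obj = 15 mm = 1.5 cm; d_o = 15.70 mm = 1.57 cm.
Objective: 1/d_i = 1/f_obj - 1/d_o = 1/1.5 - 1/1.57 = 0.02972 cm^-1, so d_i = 33.643 cm.
m_obj = -d_i/d_o = -33.643/1.57 = -21.429.
Eyepiece angular magnification (image at infinity): M_eye = D/f_e = 25/2 = 12.500.
Overall M = m_obj x M_eye = (-21.429)(12.500) = -267.86.
|M| = 267.86.

268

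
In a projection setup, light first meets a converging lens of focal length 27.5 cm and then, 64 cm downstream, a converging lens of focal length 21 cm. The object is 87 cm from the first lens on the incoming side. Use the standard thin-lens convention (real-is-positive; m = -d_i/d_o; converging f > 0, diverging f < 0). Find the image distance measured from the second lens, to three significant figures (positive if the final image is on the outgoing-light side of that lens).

Lens 1: 1/d_i1 = 1/f_1 - 1/d_o1 = 1/27.5 - 1/87 = 0.02487 cm^-1, so d_i1 = 40.210 cm.
That image sits 23.790 cm in front of the second lens, so d_o2 = 23.790 cm.
Lens 2: 1/d_i2 = 1/f_2 - 1/d_o2 = 1/21 - 1/(23.790) = 0.00558 cm^-1, so d_i2 = 179.069 cm.

179 cm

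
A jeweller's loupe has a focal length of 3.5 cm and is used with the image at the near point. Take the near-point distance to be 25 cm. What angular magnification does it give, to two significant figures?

M = 1 + D/f = 1 + 25/3.5 = 8.143.

8.1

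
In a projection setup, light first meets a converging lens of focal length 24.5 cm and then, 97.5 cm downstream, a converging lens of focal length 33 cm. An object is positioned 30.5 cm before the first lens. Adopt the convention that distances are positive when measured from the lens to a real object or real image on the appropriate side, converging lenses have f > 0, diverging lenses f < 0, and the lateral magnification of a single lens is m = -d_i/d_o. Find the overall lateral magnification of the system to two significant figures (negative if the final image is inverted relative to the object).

-2.2

Lens 1: 1/d_i1 = 1/f_1 - 1/d_o1 = 1/24.5 - 1/30.5 = 0.00803 cm^-1, so d_i1 = 124.542 cm.
m_1 = -(124.542)/30.5 = -4.0833.
Since 124.542 cm > 97.5 cm, the first image lies past the second lens and serves as a virtual object: d_o2 = L - d_i1 = -27.042 cm.
Lens 2: 1/d_i2 = 1/f_2 - 1/d_o2 = 1/33 - 1/(-27.042) = 0.06728 cm^-1, so d_i2 = 14.863 cm.
m_2 = -(14.863)/(-27.042) = 0.5496.
Overall magnification: m = m_1 m_2 = -2.2443.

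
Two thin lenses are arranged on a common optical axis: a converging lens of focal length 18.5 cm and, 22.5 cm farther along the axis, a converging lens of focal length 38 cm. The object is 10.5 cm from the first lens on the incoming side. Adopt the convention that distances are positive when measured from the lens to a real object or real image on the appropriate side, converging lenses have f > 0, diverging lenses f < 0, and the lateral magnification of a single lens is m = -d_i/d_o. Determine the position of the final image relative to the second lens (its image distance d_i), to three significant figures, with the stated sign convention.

First lens: d_i1 = 1/(1/18.5 - 1/10.5) = -24.281 cm.
With d_i1 < 0 the first image is virtual and lies on the object side; the object distance for lens 2 is d_o2 = 22.5 - (-24.281) = 46.781 cm.
Second lens: d_i2 = 1/(1/38 - 1/(46.781)) = 202.441 cm.

202 cm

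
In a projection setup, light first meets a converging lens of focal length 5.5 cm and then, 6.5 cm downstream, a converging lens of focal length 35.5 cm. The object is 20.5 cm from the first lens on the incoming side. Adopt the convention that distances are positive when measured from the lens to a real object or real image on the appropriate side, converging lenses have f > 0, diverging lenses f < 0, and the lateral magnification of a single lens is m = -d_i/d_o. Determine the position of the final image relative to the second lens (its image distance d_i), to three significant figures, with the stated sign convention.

0.988 cm

Applying the thin-lens equation to the first lens, 1/5.5 = 1/20.5 + 1/d_i1, which gives d_i1 = 7.517 cm.
This image would form 7.517 cm past lens 1, i.e. 1.017 cm beyond lens 2, so it is a virtual object for lens 2: d_o2 = 6.5 - 7.517 = -1.017 cm.
Applying the thin-lens equation again with f_2 = 35.5 cm and d_o2 = -1.017 cm gives d_i2 = 0.988 cm.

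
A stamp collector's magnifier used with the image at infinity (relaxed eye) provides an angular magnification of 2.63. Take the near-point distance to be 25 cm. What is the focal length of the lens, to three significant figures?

For the image at infinity, M = D/f.
f = D/M = 25/2.63 = 9.506 cm.

9.51 cm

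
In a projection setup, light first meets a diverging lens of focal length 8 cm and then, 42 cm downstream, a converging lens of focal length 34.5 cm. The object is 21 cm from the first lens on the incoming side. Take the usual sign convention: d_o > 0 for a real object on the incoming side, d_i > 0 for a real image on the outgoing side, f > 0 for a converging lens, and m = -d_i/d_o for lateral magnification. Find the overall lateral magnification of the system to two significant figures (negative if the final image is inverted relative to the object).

-0.72

Lens 1: 1/d_i1 = 1/f_1 - 1/d_o1 = 1/(-8) - 1/21 = -0.17262 cm^-1, so d_i1 = -5.793 cm.
m_1 = -(-5.793)/21 = 0.2759.
The intermediate image is virtual, 5.793 cm to the left of lens 1, so d_o2 = L - d_i1 = 42 - (-5.793) = 47.793 cm.
Lens 2: 1/d_i2 = 1/f_2 - 1/d_o2 = 1/34.5 - 1/(47.793) = 0.00806 cm^-1, so d_i2 = 124.039 cm.
m_2 = -(124.039)/(47.793) = -2.5953.
The system's lateral magnification is m_1 m_2 = (0.2759)(-2.5953) = -0.7160.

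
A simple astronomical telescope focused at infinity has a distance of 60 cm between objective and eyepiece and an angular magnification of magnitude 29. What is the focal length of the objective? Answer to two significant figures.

In normal adjustment the tube length equals f_obj + f_eye and |M| = f_obj/f_eye.
So f_obj = 29 f_eye and 29 f_eye + f_eye = 60 cm, giving f_eye = 60/30 = 2.000 cm and f_obj = 58.000 cm.

58 cm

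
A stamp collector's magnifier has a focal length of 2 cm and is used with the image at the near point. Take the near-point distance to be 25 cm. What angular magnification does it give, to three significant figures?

13.5

M = 1 + D/f = 1 + 25/2 = 13.500.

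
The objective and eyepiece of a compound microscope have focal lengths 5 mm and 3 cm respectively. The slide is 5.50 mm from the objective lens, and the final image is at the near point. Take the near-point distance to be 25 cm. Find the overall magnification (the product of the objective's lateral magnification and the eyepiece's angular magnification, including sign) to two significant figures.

-93

Convert to cm: f_obj = 5 mm = 0.5 cm; d_o = 5.50 mm = 0.55 cm.
Objective: 1/d_i = 1/f_obj - 1/d_o = 1/0.5 - 1/0.55 = 0.18182 cm^-1, so d_i = 5.500 cm.
m_obj = -d_i/d_o = -5.500/0.55 = -10.000.
Eyepiece angular magnification (image at near point): M_eye = 1 + D/f_e = 1 + 25/3 = 9.333.
Overall M = m_obj x M_eye = (-10.000)(9.333) = -93.33.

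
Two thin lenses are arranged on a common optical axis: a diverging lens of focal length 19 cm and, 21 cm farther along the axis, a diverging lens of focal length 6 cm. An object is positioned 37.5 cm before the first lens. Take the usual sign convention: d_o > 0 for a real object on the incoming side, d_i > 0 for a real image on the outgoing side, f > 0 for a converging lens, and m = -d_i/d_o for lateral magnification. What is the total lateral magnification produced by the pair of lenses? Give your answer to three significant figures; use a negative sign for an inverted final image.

First lens: d_i1 = 1/(1/(-19) - 1/37.5) = -12.611 cm.
m_1 = -(-12.611)/37.5 = 0.3363.
With d_i1 < 0 the first image is virtual and lies on the object side; the object distance for lens 2 is d_o2 = 21 - (-12.611) = 33.611 cm.
Second lens: d_i2 = 1/(1/(-6) - 1/(33.611)) = -5.091 cm.
m_2 = -(-5.091)/(33.611) = 0.1515.
The system's lateral magnification is m_1 m_2 = (0.3363)(0.1515) = 0.0509.

0.0509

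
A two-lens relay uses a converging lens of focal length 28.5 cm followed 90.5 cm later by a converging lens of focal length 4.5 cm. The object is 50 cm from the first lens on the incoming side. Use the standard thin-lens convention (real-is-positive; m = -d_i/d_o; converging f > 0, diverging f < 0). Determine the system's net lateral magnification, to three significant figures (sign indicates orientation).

Lens 1: 1/d_i1 = 1/f_1 - 1/d_o1 = 1/28.5 - 1/50 = 0.01509 cm^-1, so d_i1 = 66.279 cm.
m_1 = -(66.279)/50 = -1.3256.
Object distance for lens 2: d_o2 = 90.5 - 66.279 = 24.221 cm.
Lens 2: 1/d_i2 = 1/f_2 - 1/d_o2 = 1/4.5 - 1/(24.221) = 0.18094 cm^-1, so d_i2 = 5.527 cm.
m_2 = -(5.527)/(24.221) = -0.2282.
Total m = m_1 x m_2 = (-1.3256)(-0.2282) = 0.3025.

0.302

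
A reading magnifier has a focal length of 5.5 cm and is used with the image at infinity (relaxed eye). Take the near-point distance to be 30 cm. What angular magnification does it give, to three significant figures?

5.45

M = D/f = 30/5.5 = 5.455.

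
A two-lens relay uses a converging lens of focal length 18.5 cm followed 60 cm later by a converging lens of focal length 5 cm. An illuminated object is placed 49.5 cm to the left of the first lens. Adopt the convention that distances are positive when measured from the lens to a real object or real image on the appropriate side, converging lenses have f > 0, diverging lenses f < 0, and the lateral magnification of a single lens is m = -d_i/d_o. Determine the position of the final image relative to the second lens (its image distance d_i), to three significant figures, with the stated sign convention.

5.98 cm

First lens: d_i1 = 1/(1/18.5 - 1/49.5) = 29.540 cm.
The intermediate image is 29.540 cm to the right of lens 1, so d_o2 = L - d_i1 = 60 - 29.540 = 30.460 cm.
Second lens: d_i2 = 1/(1/5 - 1/(30.460)) = 5.982 cm.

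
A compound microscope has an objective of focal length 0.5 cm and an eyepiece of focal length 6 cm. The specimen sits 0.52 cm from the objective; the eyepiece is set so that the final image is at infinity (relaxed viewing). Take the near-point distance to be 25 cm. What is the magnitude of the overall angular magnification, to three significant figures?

Objective: 1/d_i = 1/f_obj - 1/d_o = 1/0.5 - 1/0.52 = 0.07692 cm^-1, so d_i = 13.000 cm.
m_obj = -d_i/d_o = -13.000/0.52 = -25.000.
Eyepiece angular magnification (image at infinity): M_eye = D/f_e = 25/6 = 4.167.
Overall M = m_obj x M_eye = (-25.000)(4.167) = -104.17.
|M| = 104.17.

104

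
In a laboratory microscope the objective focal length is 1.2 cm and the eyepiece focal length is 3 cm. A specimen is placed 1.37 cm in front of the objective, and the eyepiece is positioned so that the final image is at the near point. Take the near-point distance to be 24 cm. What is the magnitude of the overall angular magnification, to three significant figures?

63.5

Objective: 1/d_i = 1/f_obj - 1/d_o = 1/1.2 - 1/1.37 = 0.10341 cm^-1, so d_i = 9.671 cm.
m_obj = -d_i/d_o = -9.671/1.37 = -7.059.
Eyepiece angular magnification (image at near point): M_eye = 1 + D/f_e = 1 + 24/3 = 9.000.
Overall M = m_obj x M_eye = (-7.059)(9.000) = -63.53.
|M| = 63.53.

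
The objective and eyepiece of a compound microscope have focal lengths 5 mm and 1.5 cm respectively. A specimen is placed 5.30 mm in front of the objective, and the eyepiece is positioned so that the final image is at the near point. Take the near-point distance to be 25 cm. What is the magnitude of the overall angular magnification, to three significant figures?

294

Convert to cm: f_obj = 5 mm = 0.5 cm; d_o = 5.30 mm = 0.53 cm.
Objective: 1/d_i = 1/f_obj - 1/d_o = 1/0.5 - 1/0.53 = 0.11321 cm^-1, so d_i = 8.833 cm.
m_obj = -d_i/d_o = -8.833/0.53 = -16.667.
Eyepiece angular magnification (image at near point): M_eye = 1 + D/f_e = 1 + 25/1.5 = 17.667.
Overall M = m_obj x M_eye = (-16.667)(17.667) = -294.44.
|M| = 294.44.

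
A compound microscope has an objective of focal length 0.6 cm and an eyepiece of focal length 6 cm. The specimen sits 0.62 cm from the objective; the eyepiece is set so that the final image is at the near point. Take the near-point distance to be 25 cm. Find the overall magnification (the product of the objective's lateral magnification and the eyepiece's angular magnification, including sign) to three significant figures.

Objective: 1/d_i = 1/f_obj - 1/d_o = 1/0.6 - 1/0.62 = 0.05376 cm^-1, so d_i = 18.600 cm.
m_obj = -d_i/d_o = -18.600/0.62 = -30.000.
Eyepiece angular magnification (image at near point): M_eye = 1 + D/f_e = 1 + 25/6 = 5.167.
Overall M = m_obj x M_eye = (-30.000)(5.167) = -155.00.

-155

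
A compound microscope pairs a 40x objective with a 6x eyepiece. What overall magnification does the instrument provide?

The overall magnification of a compound microscope is the product of the objective and eyepiece magnifications:
M = M_obj x M_eye = 40 x 6 = 240.

240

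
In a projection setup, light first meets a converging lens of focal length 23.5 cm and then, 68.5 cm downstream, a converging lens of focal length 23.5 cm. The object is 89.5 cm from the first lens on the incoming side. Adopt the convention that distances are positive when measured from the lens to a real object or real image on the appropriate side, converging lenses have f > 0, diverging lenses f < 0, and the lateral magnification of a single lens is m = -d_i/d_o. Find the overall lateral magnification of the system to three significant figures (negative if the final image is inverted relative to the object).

First lens: d_i1 = 1/(1/23.5 - 1/89.5) = 31.867 cm.
m_1 = -(31.867)/89.5 = -0.3561.
Object distance for lens 2: d_o2 = 68.5 - 31.867 = 36.633 cm.
Second lens: d_i2 = 1/(1/23.5 - 1/(36.633)) = 65.552 cm.
m_2 = -(65.552)/(36.633) = -1.7894.
Overall magnification: m = m_1 m_2 = 0.6372.

0.637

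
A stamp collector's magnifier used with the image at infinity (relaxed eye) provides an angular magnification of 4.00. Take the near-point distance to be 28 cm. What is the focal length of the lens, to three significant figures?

7.00 cm

For the image at infinity, M = D/f.
f = D/M = 28/4.0 = 7.000 cm.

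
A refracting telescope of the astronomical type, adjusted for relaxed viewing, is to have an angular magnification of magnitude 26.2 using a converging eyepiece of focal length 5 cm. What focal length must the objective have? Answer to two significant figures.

130 cm

|M| = f_obj/|f_eye|, so f_obj = |M| x |f_eye| = 26.2 x 5 = 131.000 cm.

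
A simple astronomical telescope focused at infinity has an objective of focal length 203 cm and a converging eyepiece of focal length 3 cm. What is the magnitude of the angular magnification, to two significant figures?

|M| = f_obj/|f_eye| = 203/3 = 67.667.

68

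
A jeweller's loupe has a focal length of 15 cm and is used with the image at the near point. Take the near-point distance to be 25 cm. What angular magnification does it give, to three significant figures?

2.67

M = 1 + D/f = 1 + 25/15 = 2.667.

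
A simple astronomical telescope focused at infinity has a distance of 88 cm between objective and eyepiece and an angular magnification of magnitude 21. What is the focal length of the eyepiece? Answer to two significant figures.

4.0 cm

In normal adjustment the tube length equals f_obj + f_eye and |M| = f_obj/f_eye.
So f_obj = 21 f_eye and 21 f_eye + f_eye = 88 cm, giving f_eye = 88/22 = 4.000 cm and f_obj = 84.000 cm.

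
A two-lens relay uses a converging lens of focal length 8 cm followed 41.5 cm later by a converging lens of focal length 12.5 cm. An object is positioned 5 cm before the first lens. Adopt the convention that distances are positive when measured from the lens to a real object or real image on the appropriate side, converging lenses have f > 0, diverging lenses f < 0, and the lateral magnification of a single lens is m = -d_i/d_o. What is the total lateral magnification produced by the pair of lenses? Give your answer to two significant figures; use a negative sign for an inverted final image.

First lens: d_i1 = 1/(1/8 - 1/5) = -13.333 cm.
m_1 = -(-13.333)/5 = 2.6667.
With d_i1 < 0 the first image is virtual and lies on the object side; the object distance for lens 2 is d_o2 = 41.5 - (-13.333) = 54.833 cm.
Second lens: d_i2 = 1/(1/12.5 - 1/(54.833)) = 16.191 cm.
m_2 = -(16.191)/(54.833) = -0.2953.
Overall magnification: m = m_1 m_2 = -0.7874.

-0.79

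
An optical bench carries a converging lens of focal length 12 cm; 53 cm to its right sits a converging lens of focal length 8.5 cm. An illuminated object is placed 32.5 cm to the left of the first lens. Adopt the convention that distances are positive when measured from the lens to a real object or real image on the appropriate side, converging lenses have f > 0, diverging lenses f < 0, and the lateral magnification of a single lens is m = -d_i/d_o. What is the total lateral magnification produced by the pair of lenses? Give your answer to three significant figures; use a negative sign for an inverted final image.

0.195

Applying the thin-lens equation to the first lens, 1/12 = 1/32.5 + 1/d_i1, which gives d_i1 = 19.024 cm.
Its lateral magnification is m_1 = -d_i1/d_o1 = -(19.024)/32.5 = -0.5854.
Object distance for lens 2: d_o2 = 53 - 19.024 = 33.976 cm.
Applying the thin-lens equation again with f_2 = 8.5 cm and d_o2 = 33.976 cm gives d_i2 = 11.336 cm.
m_2 = -(11.336)/(33.976) = -0.3337.
Overall magnification: m = m_1 m_2 = 0.1953.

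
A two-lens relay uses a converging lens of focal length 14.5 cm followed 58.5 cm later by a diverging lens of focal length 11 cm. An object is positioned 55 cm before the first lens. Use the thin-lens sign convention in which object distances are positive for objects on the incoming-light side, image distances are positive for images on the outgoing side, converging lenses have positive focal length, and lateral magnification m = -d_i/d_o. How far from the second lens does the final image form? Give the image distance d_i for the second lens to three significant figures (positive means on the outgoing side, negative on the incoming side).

-8.57 cm

Lens 1: 1/d_i1 = 1/f_1 - 1/d_o1 = 1/14.5 - 1/55 = 0.05078 cm^-1, so d_i1 = 19.691 cm.
Object distance for lens 2: d_o2 = 58.5 - 19.691 = 38.809 cm.
Lens 2: 1/d_i2 = 1/f_2 - 1/d_o2 = 1/(-11) - 1/(38.809) = -0.11668 cm^-1, so d_i2 = -8.571 cm.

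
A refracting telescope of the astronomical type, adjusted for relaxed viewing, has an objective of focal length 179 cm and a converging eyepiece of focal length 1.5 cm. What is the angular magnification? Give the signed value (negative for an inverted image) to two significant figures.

M = -f_obj/f_eye = -179/(1.5) = -119.333.

-120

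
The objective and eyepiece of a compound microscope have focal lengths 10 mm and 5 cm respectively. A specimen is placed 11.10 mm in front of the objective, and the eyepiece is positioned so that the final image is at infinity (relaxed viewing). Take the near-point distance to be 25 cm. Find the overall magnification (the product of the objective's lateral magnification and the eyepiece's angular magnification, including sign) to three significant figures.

Convert to cm: f_obj = 10 mm = 1 cm; d_o = 11.10 mm = 1.11 cm.
Objective: 1/d_i = 1/f_obj - 1/d_o = 1/1 - 1/1.11 = 0.09910 cm^-1, so d_i = 10.091 cm.
m_obj = -d_i/d_o = -10.091/1.11 = -9.091.
Eyepiece angular magnification (image at infinity): M_eye = D/f_e = 25/5 = 5.000.
Overall M = m_obj x M_eye = (-9.091)(5.000) = -45.45.

-45.5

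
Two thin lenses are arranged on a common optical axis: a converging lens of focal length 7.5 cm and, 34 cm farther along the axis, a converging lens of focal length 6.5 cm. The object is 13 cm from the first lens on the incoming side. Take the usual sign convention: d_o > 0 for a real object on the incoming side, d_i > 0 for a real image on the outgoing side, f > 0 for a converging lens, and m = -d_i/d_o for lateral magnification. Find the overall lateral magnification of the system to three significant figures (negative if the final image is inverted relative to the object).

0.907

First lens: d_i1 = 1/(1/7.5 - 1/13) = 17.727 cm.
m_1 = -(17.727)/13 = -1.3636.
Object distance for lens 2: d_o2 = 34 - 17.727 = 16.273 cm.
Second lens: d_i2 = 1/(1/6.5 - 1/(16.273)) = 10.823 cm.
m_2 = -(10.823)/(16.273) = -0.6651.
Total m = m_1 x m_2 = (-1.3636)(-0.6651) = 0.9070.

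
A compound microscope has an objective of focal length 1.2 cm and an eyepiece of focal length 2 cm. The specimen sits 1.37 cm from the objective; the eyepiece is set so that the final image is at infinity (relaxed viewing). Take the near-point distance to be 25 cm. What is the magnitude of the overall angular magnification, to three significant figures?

88.2

Objective: 1/d_i = 1/f_obj - 1/d_o = 1/1.2 - 1/1.37 = 0.10341 cm^-1, so d_i = 9.671 cm.
m_obj = -d_i/d_o = -9.671/1.37 = -7.059.
Eyepiece angular magnification (image at infinity): M_eye = D/f_e = 25/2 = 12.500.
Overall M = m_obj x M_eye = (-7.059)(12.500) = -88.24.
|M| = 88.24.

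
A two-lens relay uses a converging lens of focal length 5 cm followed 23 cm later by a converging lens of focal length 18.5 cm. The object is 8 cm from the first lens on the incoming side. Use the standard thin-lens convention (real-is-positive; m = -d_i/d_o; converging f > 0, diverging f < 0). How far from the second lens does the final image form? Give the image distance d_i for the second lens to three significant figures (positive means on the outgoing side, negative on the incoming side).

First lens: d_i1 = 1/(1/5 - 1/8) = 13.333 cm.
That image sits 9.667 cm in front of the second lens, so d_o2 = 9.667 cm.
Second lens: d_i2 = 1/(1/18.5 - 1/(9.667)) = -20.245 cm.

-20.2 cm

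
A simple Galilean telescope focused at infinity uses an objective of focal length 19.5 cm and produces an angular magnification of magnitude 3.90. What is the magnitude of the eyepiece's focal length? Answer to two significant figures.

|M| = f_obj/|f_eye|, so |f_eye| = f_obj/|M| = 19.5/3.9 = 5.000 cm.
(The eyepiece is diverging, so its signed focal length is -5.000 cm.)

5.0 cm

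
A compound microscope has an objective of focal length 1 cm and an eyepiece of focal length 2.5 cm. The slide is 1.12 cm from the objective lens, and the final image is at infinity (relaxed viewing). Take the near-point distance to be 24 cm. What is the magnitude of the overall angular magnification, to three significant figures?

80.0

Objective: 1/d_i = 1/f_obj - 1/d_o = 1/1 - 1/1.12 = 0.10714 cm^-1, so d_i = 9.333 cm.
m_obj = -d_i/d_o = -9.333/1.12 = -8.333.
Eyepiece angular magnification (image at infinity): M_eye = D/f_e = 24/2.5 = 9.600.
Overall M = m_obj x M_eye = (-8.333)(9.600) = -80.00.
|M| = 80.00.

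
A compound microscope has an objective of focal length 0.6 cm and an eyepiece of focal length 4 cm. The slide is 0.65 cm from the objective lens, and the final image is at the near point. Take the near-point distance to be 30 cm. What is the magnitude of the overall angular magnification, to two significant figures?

Objective: 1/d_i = 1/f_obj - 1/d_o = 1/0.6 - 1/0.65 = 0.12821 cm^-1, so d_i = 7.800 cm.
m_obj = -d_i/d_o = -7.800/0.65 = -12.000.
Eyepiece angular magnification (image at near point): M_eye = 1 + D/f_e = 1 + 30/4 = 8.500.
Overall M = m_obj x M_eye = (-12.000)(8.500) = -102.00.
|M| = 102.00.

100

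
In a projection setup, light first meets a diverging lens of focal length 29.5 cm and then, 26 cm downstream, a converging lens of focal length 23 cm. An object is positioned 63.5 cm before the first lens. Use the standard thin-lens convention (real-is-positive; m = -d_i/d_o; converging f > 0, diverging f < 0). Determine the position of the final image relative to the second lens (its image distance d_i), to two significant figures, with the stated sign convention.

46 cm

First lens: d_i1 = 1/(1/(-29.5) - 1/63.5) = -20.142 cm.
The intermediate image is virtual, 20.142 cm to the left of lens 1, so d_o2 = L - d_i1 = 26 - (-20.142) = 46.142 cm.
Second lens: d_i2 = 1/(1/23 - 1/(46.142)) = 45.858 cm.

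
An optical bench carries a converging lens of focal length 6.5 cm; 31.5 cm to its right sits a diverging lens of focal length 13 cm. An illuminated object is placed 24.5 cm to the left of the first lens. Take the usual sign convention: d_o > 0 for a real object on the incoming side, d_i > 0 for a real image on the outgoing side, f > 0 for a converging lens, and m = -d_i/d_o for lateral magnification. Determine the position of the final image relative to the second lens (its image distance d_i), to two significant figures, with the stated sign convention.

First lens: d_i1 = 1/(1/6.5 - 1/24.5) = 8.847 cm.
Object distance for lens 2: d_o2 = 31.5 - 8.847 = 22.653 cm.
Second lens: d_i2 = 1/(1/(-13) - 1/(22.653)) = -8.260 cm.

-8.3 cm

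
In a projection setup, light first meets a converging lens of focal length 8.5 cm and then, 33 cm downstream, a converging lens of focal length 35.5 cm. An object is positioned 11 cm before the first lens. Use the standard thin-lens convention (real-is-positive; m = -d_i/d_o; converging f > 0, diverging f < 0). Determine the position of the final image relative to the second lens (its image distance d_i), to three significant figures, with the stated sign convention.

First lens: d_i1 = 1/(1/8.5 - 1/11) = 37.400 cm.
This image would form 37.400 cm past lens 1, i.e. 4.400 cm beyond lens 2, so it is a virtual object for lens 2: d_o2 = 33 - 37.400 = -4.400 cm.
Second lens: d_i2 = 1/(1/35.5 - 1/(-4.400)) = 3.915 cm.

3.91 cm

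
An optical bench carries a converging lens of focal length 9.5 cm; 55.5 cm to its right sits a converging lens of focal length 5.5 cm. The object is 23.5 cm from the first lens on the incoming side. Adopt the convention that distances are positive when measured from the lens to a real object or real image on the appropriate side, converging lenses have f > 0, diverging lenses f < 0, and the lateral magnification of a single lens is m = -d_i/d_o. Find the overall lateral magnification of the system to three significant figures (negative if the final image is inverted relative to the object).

0.110

Applying the thin-lens equation to the first lens, 1/9.5 = 1/23.5 + 1/d_i1, which gives d_i1 = 15.946 cm.
Its lateral magnification is m_1 = -d_i1/d_o1 = -(15.946)/23.5 = -0.6786.
Object distance for lens 2: d_o2 = 55.5 - 15.946 = 39.554 cm.
Applying the thin-lens equation again with f_2 = 5.5 cm and d_o2 = 39.554 cm gives d_i2 = 6.388 cm.
m_2 = -(6.388)/(39.554) = -0.1615.
Total m = m_1 x m_2 = (-0.6786)(-0.1615) = 0.1096.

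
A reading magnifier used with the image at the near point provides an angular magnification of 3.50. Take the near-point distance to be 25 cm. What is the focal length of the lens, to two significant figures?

10 cm

For the image at the near point, M = 1 + D/f.
f = D/(M - 1) = 25/(3.5 - 1) = 10.000 cm.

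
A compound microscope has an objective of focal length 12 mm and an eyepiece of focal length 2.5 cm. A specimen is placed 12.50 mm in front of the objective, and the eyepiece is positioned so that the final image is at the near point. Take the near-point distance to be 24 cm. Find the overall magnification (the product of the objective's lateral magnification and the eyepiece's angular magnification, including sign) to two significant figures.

Convert to cm: f_obj = 12 mm = 1.2 cm; d_o = 12.50 mm = 1.25 cm.
Objective: 1/d_i = 1/f_obj - 1/d_o = 1/1.2 - 1/1.25 = 0.03333 cm^-1, so d_i = 30.000 cm.
m_obj = -d_i/d_o = -30.000/1.25 = -24.000.
Eyepiece angular magnification (image at near point): M_eye = 1 + D/f_e = 1 + 24/2.5 = 10.600.
Overall M = m_obj x M_eye = (-24.000)(10.600) = -254.40.

-250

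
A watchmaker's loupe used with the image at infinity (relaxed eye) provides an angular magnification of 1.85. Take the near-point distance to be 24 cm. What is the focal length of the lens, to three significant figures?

13.0 cm

For the image at infinity, M = D/f.
f = D/M = 24/1.85 = 12.973 cm.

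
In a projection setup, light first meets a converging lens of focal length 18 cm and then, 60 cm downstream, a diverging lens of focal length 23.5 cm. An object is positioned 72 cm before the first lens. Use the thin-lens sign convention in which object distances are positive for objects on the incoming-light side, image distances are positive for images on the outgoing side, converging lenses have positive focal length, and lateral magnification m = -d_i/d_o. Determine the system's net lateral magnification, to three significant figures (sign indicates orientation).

-0.132

Lens 1: 1/d_i1 = 1/f_1 - 1/d_o1 = 1/18 - 1/72 = 0.04167 cm^-1, so d_i1 = 24.000 cm.
m_1 = -(24.000)/72 = -0.3333.
Object distance for lens 2: d_o2 = 60 - 24.000 = 36.000 cm.
Lens 2: 1/d_i2 = 1/f_2 - 1/d_o2 = 1/(-23.5) - 1/(36.000) = -0.07033 cm^-1, so d_i2 = -14.218 cm.
m_2 = -(-14.218)/(36.000) = 0.3950.
Overall magnification: m = m_1 m_2 = -0.1317.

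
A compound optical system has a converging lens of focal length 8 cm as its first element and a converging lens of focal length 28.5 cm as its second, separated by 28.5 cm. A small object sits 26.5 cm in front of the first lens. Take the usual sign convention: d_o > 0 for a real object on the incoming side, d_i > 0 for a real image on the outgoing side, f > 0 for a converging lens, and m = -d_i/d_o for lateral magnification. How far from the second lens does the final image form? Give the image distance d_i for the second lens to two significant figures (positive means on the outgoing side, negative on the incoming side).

Lens 1: 1/d_i1 = 1/f_1 - 1/d_o1 = 1/8 - 1/26.5 = 0.08726 cm^-1, so d_i1 = 11.459 cm.
Object distance for lens 2: d_o2 = 28.5 - 11.459 = 17.041 cm.
Lens 2: 1/d_i2 = 1/f_2 - 1/d_o2 = 1/28.5 - 1/(17.041) = -0.02360 cm^-1, so d_i2 = -42.380 cm.

-42 cm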